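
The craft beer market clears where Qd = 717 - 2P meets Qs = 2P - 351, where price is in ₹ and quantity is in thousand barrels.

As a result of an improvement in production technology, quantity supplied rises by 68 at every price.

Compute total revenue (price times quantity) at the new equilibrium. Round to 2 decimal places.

54250.00

Solve the original market: 717 - 2P = 2P - 351, hence P = 267 and Q = 183.
With the change applied: demand Qd = 717 - 2P, supply Qs = 2P - 283.
Setting them equal: 717 - 2P = 2P - 283 → 1000 = 4P, so P = 250 and Q = 217.
New expenditure = 250 × 217 = 54250.00.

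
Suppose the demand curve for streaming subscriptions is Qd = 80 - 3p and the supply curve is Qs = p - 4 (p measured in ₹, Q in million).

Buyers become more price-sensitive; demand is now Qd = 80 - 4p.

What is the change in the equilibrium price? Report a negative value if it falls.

-4.2

Original equilibrium: 80 - 3p = p - 4 gives 84 = 4p, so p = 21 and Q = 17.
The shock moves the curves to Qd = 80 - 4p and Qs = p - 4.
Setting them equal: 80 - 4p = p - 4 → 84 = 5p, so p = 16.8 and Q = 12.8.
Δp = 16.8 − 21 = -4.2.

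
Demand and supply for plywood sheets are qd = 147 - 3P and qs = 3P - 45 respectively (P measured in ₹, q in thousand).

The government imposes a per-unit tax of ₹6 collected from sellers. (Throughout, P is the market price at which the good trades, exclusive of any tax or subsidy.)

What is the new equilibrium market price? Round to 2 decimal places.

Original equilibrium: 147 - 3P = 3P - 45 gives 192 = 6P, so P = 32 and q = 51.
Since sellers keep the price net of the tax, the effective supply curve becomes qs = 3P - 63.
Setting them equal: 147 - 3P = 3P - 63 → 210 = 6P, so P = 35 and q = 42.

35.00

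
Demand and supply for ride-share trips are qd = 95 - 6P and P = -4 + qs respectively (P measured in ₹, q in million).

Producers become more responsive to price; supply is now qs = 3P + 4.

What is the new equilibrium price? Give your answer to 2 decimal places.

10.11

Before the shock: 95 - 6P = P + 4 ⇒ 91 = 7P ⇒ P = 13, q = 17.
The shock moves the curves to qd = 95 - 6P and qs = 3P + 4.
Equate the new curves: 95 - 6P = 3P + 4, giving 91 = 9P, P = 91/9 ≈ 10.1111, q = 103/3 ≈ 34.3333.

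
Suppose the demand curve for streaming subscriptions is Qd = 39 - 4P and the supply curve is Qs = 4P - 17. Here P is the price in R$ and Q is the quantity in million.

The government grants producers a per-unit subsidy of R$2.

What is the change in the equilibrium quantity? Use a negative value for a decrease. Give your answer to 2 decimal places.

+4.00

Original equilibrium: 39 - 4P = 4P - 17 gives 56 = 8P, so P = 7 and Q = 11.
Since sellers receive the price plus the subsidy, the effective supply curve becomes Qs = 4P - 9.
Equate the new curves: 39 - 4P = 4P - 9, giving 48 = 8P, P = 6, Q = 15.
ΔQ = 15 − 11 = +4.00.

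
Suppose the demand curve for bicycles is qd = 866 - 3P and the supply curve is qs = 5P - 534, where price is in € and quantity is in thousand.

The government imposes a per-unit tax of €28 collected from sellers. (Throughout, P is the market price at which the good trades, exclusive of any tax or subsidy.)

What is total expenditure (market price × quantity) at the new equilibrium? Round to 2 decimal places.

Original equilibrium: 866 - 3P = 5P - 534 gives 1400 = 8P, so P = 175 and q = 341.
Since sellers keep the price net of the tax, the effective supply curve becomes qs = 5P - 674.
Setting them equal: 866 - 3P = 5P - 674 → 1540 = 8P, so P = 192.5 and q = 288.5.
New expenditure = 192.5 × 288.5 = 55536.25.

55536.25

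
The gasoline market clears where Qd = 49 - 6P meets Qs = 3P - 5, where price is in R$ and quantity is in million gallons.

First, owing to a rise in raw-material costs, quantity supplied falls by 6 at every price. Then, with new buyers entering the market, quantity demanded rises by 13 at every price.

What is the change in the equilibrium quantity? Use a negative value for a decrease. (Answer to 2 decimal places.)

Solve the original market: 49 - 6P = 3P - 5, hence P = 6 and Q = 13.
With the change applied: demand Qd = 62 - 6P, supply Qs = 3P - 11.
Setting them equal: 62 - 6P = 3P - 11 → 73 = 9P, so P = 73/9 ≈ 8.1111 and Q = 40/3 ≈ 13.3333.
ΔQ = 13.3333 − 13 = +0.33.

+0.33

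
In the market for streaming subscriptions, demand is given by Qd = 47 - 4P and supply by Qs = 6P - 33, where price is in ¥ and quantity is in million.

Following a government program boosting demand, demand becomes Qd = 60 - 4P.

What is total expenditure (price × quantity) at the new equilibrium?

Original equilibrium: 47 - 4P = 6P - 33 gives 80 = 10P, so P = 8 and Q = 15.
With the change applied: demand Qd = 60 - 4P, supply Qs = 6P - 33.
Clearing the new market: 60 - 4P = 6P - 33, so P = 9.3 and Q = 22.8.
New expenditure = 9.3 × 22.8 = 212.04.

212.04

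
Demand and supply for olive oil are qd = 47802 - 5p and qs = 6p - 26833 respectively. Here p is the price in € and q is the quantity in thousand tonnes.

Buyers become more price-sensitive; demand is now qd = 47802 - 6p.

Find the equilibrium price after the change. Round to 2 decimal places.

Solve the original market: 47802 - 5p = 6p - 26833, hence p = 6785 and q = 13877.
With the change applied: demand qd = 47802 - 6p, supply qs = 6p - 26833.
Clearing the new market: 47802 - 6p = 6p - 26833, so p = 74635/12 ≈ 6219.5833 and q = 10484.5.

6219.58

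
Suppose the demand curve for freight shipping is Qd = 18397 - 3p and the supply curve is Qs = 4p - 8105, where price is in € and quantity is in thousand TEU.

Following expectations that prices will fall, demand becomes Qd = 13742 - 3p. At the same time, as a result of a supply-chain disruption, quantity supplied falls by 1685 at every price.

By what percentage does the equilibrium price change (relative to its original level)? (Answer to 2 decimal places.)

Before the shock: 18397 - 3p = 4p - 8105 ⇒ 26502 = 7p ⇒ p = 3786, Q = 7039.
The new curves are Qd = 13742 - 3p (demand) and Qs = 4p - 9790 (supply).
Equate the new curves: 13742 - 3p = 4p - 9790, giving 23532 = 7p, p = 23532/7 ≈ 3361.7143, Q = 25598/7 ≈ 3656.8571.
%Δp = (3361.7143 − 3786) / 3786 × 100 = -11.21%.

-11.21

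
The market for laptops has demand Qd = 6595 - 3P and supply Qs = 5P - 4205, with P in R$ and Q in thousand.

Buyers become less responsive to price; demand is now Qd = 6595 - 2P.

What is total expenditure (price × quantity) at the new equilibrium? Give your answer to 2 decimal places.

Original equilibrium: 6595 - 3P = 5P - 4205 gives 10800 = 8P, so P = 1350 and Q = 2545.
With the change applied: demand Qd = 6595 - 2P, supply Qs = 5P - 4205.
New equilibrium: 6595 - 2P = 5P - 4205 ⇒ 10800 = 7P ⇒ P = 10800/7 ≈ 1542.8571, Q = 24565/7 ≈ 3509.2857.
New expenditure = 1542.8571 × 3509.2857 = 5414326.53.

5414326.53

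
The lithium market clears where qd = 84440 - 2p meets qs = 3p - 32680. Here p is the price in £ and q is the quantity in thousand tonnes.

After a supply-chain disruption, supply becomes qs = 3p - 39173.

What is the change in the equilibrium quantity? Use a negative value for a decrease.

-2597.2

Solve the original market: 84440 - 2p = 3p - 32680, hence p = 23424 and q = 37592.
The new curves are qd = 84440 - 2p (demand) and qs = 3p - 39173 (supply).
Equate the new curves: 84440 - 2p = 3p - 39173, giving 123613 = 5p, p = 24722.6, q = 34994.8.
Δq = 34994.8 − 37592 = -2597.2.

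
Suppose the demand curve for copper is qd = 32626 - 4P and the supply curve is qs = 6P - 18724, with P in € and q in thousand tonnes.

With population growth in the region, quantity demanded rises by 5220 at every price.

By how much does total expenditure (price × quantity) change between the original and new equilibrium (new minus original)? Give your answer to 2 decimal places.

Initially, 32626 - 4P = 6P - 18724, so 51350 = 10P and P = 5135, q = 12086.
The shock moves the curves to qd = 37846 - 4P and qs = 6P - 18724.
New equilibrium: 37846 - 4P = 6P - 18724 ⇒ 56570 = 10P ⇒ P = 5657, q = 15218.
Expenditure moves from 5135×12086 = 62061610 to 5657×15218 = 86088226; change = +24026616.00.

+24026616.00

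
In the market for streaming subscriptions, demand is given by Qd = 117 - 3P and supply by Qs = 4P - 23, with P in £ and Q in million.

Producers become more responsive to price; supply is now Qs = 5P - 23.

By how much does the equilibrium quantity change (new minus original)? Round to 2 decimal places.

Before the shock: 117 - 3P = 4P - 23 ⇒ 140 = 7P ⇒ P = 20, Q = 57.
With the change applied: demand Qd = 117 - 3P, supply Qs = 5P - 23.
Setting them equal: 117 - 3P = 5P - 23 → 140 = 8P, so P = 17.5 and Q = 64.5.
ΔQ = 64.5 − 57 = +7.50.

+7.50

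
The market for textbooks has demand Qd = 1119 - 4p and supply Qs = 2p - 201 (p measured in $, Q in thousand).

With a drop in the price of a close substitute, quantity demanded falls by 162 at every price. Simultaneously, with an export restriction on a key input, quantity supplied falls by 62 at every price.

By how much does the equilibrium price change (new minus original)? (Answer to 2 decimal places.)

Solve the original market: 1119 - 4p = 2p - 201, hence p = 220 and Q = 239.
The new curves are Qd = 957 - 4p (demand) and Qs = 2p - 263 (supply).
Setting them equal: 957 - 4p = 2p - 263 → 1220 = 6p, so p = 610/3 ≈ 203.3333 and Q = 431/3 ≈ 143.6667.
Δp = 203.3333 − 220 = -16.67.

-16.67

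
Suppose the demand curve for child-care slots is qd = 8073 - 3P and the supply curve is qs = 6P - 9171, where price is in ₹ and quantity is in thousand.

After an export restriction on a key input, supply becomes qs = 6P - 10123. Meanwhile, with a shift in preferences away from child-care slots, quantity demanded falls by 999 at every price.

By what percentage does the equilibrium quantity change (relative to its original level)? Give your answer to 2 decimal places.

-42.29

Initially, 8073 - 3P = 6P - 9171, so 17244 = 9P and P = 1916, q = 2325.
After the shift, demand is qd = 7074 - 3P and supply is qs = 6P - 10123.
Clearing the new market: 7074 - 3P = 6P - 10123, so P = 17197/9 ≈ 1910.7778 and q = 4025/3 ≈ 1341.6667.
%Δq = (1341.6667 − 2325) / 2325 × 100 = -42.29%.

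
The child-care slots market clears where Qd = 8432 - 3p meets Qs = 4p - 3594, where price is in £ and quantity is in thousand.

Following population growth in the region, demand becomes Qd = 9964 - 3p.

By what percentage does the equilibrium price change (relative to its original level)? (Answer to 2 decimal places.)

Initially, 8432 - 3p = 4p - 3594, so 12026 = 7p and p = 1718, Q = 3278.
The shock moves the curves to Qd = 9964 - 3p and Qs = 4p - 3594.
New equilibrium: 9964 - 3p = 4p - 3594 ⇒ 13558 = 7p ⇒ p = 13558/7 ≈ 1936.8571, Q = 29074/7 ≈ 4153.4286.
%Δp = (1936.8571 − 1718) / 1718 × 100 = +12.74%.

+12.74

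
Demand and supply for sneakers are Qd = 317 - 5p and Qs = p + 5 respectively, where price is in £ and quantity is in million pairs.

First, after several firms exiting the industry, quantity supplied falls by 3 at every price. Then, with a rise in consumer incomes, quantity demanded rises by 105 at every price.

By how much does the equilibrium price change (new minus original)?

+18

Initially, 317 - 5p = p + 5, so 312 = 6p and p = 52, Q = 57.
The shock moves the curves to Qd = 422 - 5p and Qs = p + 2.
Setting them equal: 422 - 5p = p + 2 → 420 = 6p, so p = 70 and Q = 72.
Δp = 70 − 52 = +18.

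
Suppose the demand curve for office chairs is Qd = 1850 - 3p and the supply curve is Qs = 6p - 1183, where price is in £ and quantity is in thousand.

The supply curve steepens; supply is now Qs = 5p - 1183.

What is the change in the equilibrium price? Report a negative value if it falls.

+42.125

Solve the original market: 1850 - 3p = 6p - 1183, hence p = 337 and Q = 839.
The new curves are Qd = 1850 - 3p (demand) and Qs = 5p - 1183 (supply).
Equate the new curves: 1850 - 3p = 5p - 1183, giving 3033 = 8p, p = 379.125, Q = 712.625.
Δp = 379.125 − 337 = +42.125.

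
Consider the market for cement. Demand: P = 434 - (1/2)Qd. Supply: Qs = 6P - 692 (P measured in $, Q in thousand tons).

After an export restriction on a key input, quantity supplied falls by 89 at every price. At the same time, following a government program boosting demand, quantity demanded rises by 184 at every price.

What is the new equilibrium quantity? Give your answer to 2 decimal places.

593.75

Initially, 868 - 2P = 6P - 692, so 1560 = 8P and P = 195, Q = 478.
After the shift, demand is Qd = 1052 - 2P and supply is Qs = 6P - 781.
Clearing the new market: 1052 - 2P = 6P - 781, so P = 229.125 and Q = 593.75.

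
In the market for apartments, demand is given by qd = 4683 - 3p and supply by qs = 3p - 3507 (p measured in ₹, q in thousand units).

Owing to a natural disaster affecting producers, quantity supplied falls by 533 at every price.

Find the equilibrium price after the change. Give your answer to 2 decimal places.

Initially, 4683 - 3p = 3p - 3507, so 8190 = 6p and p = 1365, q = 588.
With the change applied: demand qd = 4683 - 3p, supply qs = 3p - 4040.
New equilibrium: 4683 - 3p = 3p - 4040 ⇒ 8723 = 6p ⇒ p = 8723/6 ≈ 1453.8333, q = 321.5.

1453.83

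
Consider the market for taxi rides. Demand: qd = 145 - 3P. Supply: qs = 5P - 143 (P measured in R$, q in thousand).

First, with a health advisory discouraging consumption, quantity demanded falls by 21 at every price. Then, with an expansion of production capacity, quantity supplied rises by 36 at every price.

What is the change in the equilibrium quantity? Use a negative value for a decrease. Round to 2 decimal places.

Original equilibrium: 145 - 3P = 5P - 143 gives 288 = 8P, so P = 36 and q = 37.
With the change applied: demand qd = 124 - 3P, supply qs = 5P - 107.
New equilibrium: 124 - 3P = 5P - 107 ⇒ 231 = 8P ⇒ P = 28.875, q = 37.375.
Δq = 37.375 − 37 = +0.38.

+0.38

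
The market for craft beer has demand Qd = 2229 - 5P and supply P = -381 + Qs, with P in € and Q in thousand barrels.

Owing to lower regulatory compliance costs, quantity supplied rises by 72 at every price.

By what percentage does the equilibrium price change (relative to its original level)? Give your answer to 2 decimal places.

Before the shock: 2229 - 5P = P + 381 ⇒ 1848 = 6P ⇒ P = 308, Q = 689.
With the change applied: demand Qd = 2229 - 5P, supply Qs = P + 453.
Equate the new curves: 2229 - 5P = P + 453, giving 1776 = 6P, P = 296, Q = 749.
%ΔP = (296 − 308) / 308 × 100 = -3.90%.

-3.90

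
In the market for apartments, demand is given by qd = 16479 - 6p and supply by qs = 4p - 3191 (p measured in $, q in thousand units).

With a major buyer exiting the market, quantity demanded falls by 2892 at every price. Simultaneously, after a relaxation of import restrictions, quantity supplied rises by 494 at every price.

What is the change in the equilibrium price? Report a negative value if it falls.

Initially, 16479 - 6p = 4p - 3191, so 19670 = 10p and p = 1967, q = 4677.
After the shift, demand is qd = 13587 - 6p and supply is qs = 4p - 2697.
Equate the new curves: 13587 - 6p = 4p - 2697, giving 16284 = 10p, p = 1628.4, q = 3816.6.
Δp = 1628.4 − 1967 = -338.6.

-338.6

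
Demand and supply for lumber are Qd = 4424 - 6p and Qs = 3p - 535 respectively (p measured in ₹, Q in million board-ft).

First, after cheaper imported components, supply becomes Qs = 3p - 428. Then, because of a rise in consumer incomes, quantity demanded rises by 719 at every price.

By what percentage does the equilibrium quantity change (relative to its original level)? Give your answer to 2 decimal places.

+27.82

Before the shock: 4424 - 6p = 3p - 535 ⇒ 4959 = 9p ⇒ p = 551, Q = 1118.
With the change applied: demand Qd = 5143 - 6p, supply Qs = 3p - 428.
Clearing the new market: 5143 - 6p = 3p - 428, so p = 619 and Q = 1429.
%ΔQ = (1429 − 1118) / 1118 × 100 = +27.82%.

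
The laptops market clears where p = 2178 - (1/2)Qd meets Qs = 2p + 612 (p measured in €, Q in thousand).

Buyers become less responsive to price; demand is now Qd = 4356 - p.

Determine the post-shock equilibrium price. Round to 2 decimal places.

1248.00

Original equilibrium: 4356 - 2p = 2p + 612 gives 3744 = 4p, so p = 936 and Q = 2484.
With the change applied: demand Qd = 4356 - p, supply Qs = 2p + 612.
New equilibrium: 4356 - p = 2p + 612 ⇒ 3744 = 3p ⇒ p = 1248, Q = 3108.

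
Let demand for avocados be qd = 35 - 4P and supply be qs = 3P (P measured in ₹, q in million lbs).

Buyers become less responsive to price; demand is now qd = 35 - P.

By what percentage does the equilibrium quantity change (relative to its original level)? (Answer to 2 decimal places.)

+75.00

Original equilibrium: 35 - 4P = 3P gives 35 = 7P, so P = 5 and q = 15.
After the shift, demand is qd = 35 - P and supply is qs = 3P.
Setting them equal: 35 - P = 3P → 35 = 4P, so P = 8.75 and q = 26.25.
%Δq = (26.25 − 15) / 15 × 100 = +75.00%.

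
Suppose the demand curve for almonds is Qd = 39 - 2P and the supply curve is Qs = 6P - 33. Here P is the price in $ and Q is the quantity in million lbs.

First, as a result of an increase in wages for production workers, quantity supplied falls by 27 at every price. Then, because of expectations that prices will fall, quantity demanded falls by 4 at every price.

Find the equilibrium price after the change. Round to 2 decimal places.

11.88

Initially, 39 - 2P = 6P - 33, so 72 = 8P and P = 9, Q = 21.
After the shift, demand is Qd = 35 - 2P and supply is Qs = 6P - 60.
Setting them equal: 35 - 2P = 6P - 60 → 95 = 8P, so P = 11.875 and Q = 11.25.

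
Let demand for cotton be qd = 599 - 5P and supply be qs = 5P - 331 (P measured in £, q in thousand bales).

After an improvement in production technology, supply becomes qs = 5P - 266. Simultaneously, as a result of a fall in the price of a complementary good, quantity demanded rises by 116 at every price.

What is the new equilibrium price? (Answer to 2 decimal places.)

Initially, 599 - 5P = 5P - 331, so 930 = 10P and P = 93, q = 134.
The shock moves the curves to qd = 715 - 5P and qs = 5P - 266.
New equilibrium: 715 - 5P = 5P - 266 ⇒ 981 = 10P ⇒ P = 98.1, q = 224.5.

98.10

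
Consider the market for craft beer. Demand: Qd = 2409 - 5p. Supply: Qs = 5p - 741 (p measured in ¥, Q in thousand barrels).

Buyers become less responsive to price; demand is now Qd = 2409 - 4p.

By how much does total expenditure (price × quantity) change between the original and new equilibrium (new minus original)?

Original equilibrium: 2409 - 5p = 5p - 741 gives 3150 = 10p, so p = 315 and Q = 834.
With the change applied: demand Qd = 2409 - 4p, supply Qs = 5p - 741.
Setting them equal: 2409 - 4p = 5p - 741 → 3150 = 9p, so p = 350 and Q = 1009.
Expenditure moves from 315×834 = 262710 to 350×1009 = 353150; change = +90440.

+90440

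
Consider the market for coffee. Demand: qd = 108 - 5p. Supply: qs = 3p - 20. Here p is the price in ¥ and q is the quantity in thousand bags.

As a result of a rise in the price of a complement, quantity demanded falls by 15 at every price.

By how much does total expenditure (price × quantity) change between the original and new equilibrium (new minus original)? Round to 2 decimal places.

Original equilibrium: 108 - 5p = 3p - 20 gives 128 = 8p, so p = 16 and q = 28.
The new curves are qd = 93 - 5p (demand) and qs = 3p - 20 (supply).
Clearing the new market: 93 - 5p = 3p - 20, so p = 14.125 and q = 22.375.
Expenditure moves from 16×28 = 448 to 14.125×22.375 = 316.046875; change = -131.95.

-131.95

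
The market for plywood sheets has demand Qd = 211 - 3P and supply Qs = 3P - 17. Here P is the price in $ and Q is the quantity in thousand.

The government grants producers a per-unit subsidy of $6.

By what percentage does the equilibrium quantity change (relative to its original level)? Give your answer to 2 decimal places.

Original equilibrium: 211 - 3P = 3P - 17 gives 228 = 6P, so P = 38 and Q = 97.
Since sellers receive the price plus the subsidy, the effective supply curve becomes Qs = 3P + 1.
Equate the new curves: 211 - 3P = 3P + 1, giving 210 = 6P, P = 35, Q = 106.
%ΔQ = (106 − 97) / 97 × 100 = +9.28%.

+9.28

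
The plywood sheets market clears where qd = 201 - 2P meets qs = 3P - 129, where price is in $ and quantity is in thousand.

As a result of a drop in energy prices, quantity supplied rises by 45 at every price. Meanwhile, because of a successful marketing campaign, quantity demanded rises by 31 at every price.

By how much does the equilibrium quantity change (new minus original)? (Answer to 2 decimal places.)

+36.60

Original equilibrium: 201 - 2P = 3P - 129 gives 330 = 5P, so P = 66 and q = 69.
With the change applied: demand qd = 232 - 2P, supply qs = 3P - 84.
Clearing the new market: 232 - 2P = 3P - 84, so P = 63.2 and q = 105.6.
Δq = 105.6 − 69 = +36.60.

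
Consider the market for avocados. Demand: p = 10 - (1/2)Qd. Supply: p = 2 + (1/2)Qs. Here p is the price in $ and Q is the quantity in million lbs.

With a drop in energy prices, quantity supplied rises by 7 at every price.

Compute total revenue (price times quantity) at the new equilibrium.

Original equilibrium: 20 - 2p = 2p - 4 gives 24 = 4p, so p = 6 and Q = 8.
The shock moves the curves to Qd = 20 - 2p and Qs = 2p + 3.
New equilibrium: 20 - 2p = 2p + 3 ⇒ 17 = 4p ⇒ p = 4.25, Q = 11.5.
New expenditure = 4.25 × 11.5 = 48.875.

48.875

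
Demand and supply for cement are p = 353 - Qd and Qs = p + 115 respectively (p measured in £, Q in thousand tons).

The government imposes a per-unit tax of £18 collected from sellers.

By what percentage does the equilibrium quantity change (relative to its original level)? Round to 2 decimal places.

Before the shock: 353 - p = p + 115 ⇒ 238 = 2p ⇒ p = 119, Q = 234.
Since sellers keep the price net of the tax, the effective supply curve becomes Qs = p + 97.
New equilibrium: 353 - p = p + 97 ⇒ 256 = 2p ⇒ p = 128, Q = 225.
%ΔQ = (225 − 234) / 234 × 100 = -3.85%.

-3.85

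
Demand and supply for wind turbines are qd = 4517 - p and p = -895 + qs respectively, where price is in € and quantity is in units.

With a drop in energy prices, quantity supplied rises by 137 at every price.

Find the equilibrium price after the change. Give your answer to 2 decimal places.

Solve the original market: 4517 - p = p + 895, hence p = 1811 and q = 2706.
The new curves are qd = 4517 - p (demand) and qs = p + 1032 (supply).
New equilibrium: 4517 - p = p + 1032 ⇒ 3485 = 2p ⇒ p = 1742.5, q = 2774.5.

1742.50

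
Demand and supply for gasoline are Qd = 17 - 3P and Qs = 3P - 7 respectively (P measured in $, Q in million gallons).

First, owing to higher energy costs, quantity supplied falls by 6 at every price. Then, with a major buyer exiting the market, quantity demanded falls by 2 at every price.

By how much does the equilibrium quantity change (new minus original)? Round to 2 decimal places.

Original equilibrium: 17 - 3P = 3P - 7 gives 24 = 6P, so P = 4 and Q = 5.
The shock moves the curves to Qd = 15 - 3P and Qs = 3P - 13.
New equilibrium: 15 - 3P = 3P - 13 ⇒ 28 = 6P ⇒ P = 14/3 ≈ 4.6667, Q = 1.
ΔQ = 1 − 5 = -4.00.

-4.00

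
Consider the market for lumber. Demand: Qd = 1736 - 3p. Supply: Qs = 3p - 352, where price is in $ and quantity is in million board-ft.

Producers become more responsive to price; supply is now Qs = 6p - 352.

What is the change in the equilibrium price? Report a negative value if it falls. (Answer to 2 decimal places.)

-116.00

Solve the original market: 1736 - 3p = 3p - 352, hence p = 348 and Q = 692.
After the shift, demand is Qd = 1736 - 3p and supply is Qs = 6p - 352.
New equilibrium: 1736 - 3p = 6p - 352 ⇒ 2088 = 9p ⇒ p = 232, Q = 1040.
Δp = 232 − 348 = -116.00.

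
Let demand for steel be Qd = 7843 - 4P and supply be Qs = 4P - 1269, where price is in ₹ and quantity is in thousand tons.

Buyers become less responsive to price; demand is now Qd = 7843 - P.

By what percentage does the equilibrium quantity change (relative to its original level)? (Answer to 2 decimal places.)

+83.16

Before the shock: 7843 - 4P = 4P - 1269 ⇒ 9112 = 8P ⇒ P = 1139, Q = 3287.
The shock moves the curves to Qd = 7843 - P and Qs = 4P - 1269.
Setting them equal: 7843 - P = 4P - 1269 → 9112 = 5P, so P = 1822.4 and Q = 6020.6.
%ΔQ = (6020.6 − 3287) / 3287 × 100 = +83.16%.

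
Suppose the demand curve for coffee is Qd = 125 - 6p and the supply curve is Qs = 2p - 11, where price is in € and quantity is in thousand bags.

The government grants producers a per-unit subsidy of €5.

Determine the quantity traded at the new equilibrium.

Original equilibrium: 125 - 6p = 2p - 11 gives 136 = 8p, so p = 17 and Q = 23.
Since sellers receive the price plus the subsidy, the effective supply curve becomes Qs = 2p - 1.
Setting them equal: 125 - 6p = 2p - 1 → 126 = 8p, so p = 15.75 and Q = 30.5.

30.5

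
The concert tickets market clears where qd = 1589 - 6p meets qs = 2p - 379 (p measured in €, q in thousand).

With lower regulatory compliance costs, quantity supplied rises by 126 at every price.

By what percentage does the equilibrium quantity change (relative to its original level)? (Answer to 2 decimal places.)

+83.63

Original equilibrium: 1589 - 6p = 2p - 379 gives 1968 = 8p, so p = 246 and q = 113.
After the shift, demand is qd = 1589 - 6p and supply is qs = 2p - 253.
Setting them equal: 1589 - 6p = 2p - 253 → 1842 = 8p, so p = 230.25 and q = 207.5.
%Δq = (207.5 − 113) / 113 × 100 = +83.63%.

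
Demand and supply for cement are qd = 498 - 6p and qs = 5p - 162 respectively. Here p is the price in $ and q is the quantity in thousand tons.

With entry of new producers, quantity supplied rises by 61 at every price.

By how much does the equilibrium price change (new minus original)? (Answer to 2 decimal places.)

-5.55

Initially, 498 - 6p = 5p - 162, so 660 = 11p and p = 60, q = 138.
The new curves are qd = 498 - 6p (demand) and qs = 5p - 101 (supply).
Equate the new curves: 498 - 6p = 5p - 101, giving 599 = 11p, p = 599/11 ≈ 54.4545, q = 1884/11 ≈ 171.2727.
Δp = 54.4545 − 60 = -5.55.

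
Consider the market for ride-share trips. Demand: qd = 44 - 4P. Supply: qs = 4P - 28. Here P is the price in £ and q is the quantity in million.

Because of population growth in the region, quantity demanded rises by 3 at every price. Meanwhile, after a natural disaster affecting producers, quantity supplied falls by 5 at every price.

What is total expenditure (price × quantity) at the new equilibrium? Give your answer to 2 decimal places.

70.00

Solve the original market: 44 - 4P = 4P - 28, hence P = 9 and q = 8.
After the shift, demand is qd = 47 - 4P and supply is qs = 4P - 33.
New equilibrium: 47 - 4P = 4P - 33 ⇒ 80 = 8P ⇒ P = 10, q = 7.
New expenditure = 10 × 7 = 70.00.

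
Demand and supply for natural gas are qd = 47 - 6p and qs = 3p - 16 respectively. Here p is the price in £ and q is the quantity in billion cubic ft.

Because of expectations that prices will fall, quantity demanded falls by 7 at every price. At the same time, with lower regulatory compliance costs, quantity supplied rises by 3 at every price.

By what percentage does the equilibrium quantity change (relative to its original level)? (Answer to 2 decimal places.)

-6.67

Original equilibrium: 47 - 6p = 3p - 16 gives 63 = 9p, so p = 7 and q = 5.
After the shift, demand is qd = 40 - 6p and supply is qs = 3p - 13.
Clearing the new market: 40 - 6p = 3p - 13, so p = 53/9 ≈ 5.8889 and q = 14/3 ≈ 4.6667.
%Δq = (4.6667 − 5) / 5 × 100 = -6.67%.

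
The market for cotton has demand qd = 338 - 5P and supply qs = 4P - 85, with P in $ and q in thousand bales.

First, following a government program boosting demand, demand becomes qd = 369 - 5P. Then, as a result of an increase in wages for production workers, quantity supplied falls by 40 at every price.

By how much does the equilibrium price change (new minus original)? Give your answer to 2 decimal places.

Solve the original market: 338 - 5P = 4P - 85, hence P = 47 and q = 103.
The shock moves the curves to qd = 369 - 5P and qs = 4P - 125.
Clearing the new market: 369 - 5P = 4P - 125, so P = 494/9 ≈ 54.8889 and q = 851/9 ≈ 94.5556.
ΔP = 54.8889 − 47 = +7.89.

+7.89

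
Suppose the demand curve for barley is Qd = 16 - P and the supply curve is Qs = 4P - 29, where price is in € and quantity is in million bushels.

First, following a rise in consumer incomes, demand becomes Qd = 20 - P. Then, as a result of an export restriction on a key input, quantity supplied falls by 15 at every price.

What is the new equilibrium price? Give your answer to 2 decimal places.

12.80

Before the shock: 16 - P = 4P - 29 ⇒ 45 = 5P ⇒ P = 9, Q = 7.
The shock moves the curves to Qd = 20 - P and Qs = 4P - 44.
Setting them equal: 20 - P = 4P - 44 → 64 = 5P, so P = 12.8 and Q = 7.2.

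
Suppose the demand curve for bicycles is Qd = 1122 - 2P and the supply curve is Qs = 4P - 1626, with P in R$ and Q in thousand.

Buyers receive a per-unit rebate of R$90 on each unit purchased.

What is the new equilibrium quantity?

326

Solve the original market: 1122 - 2P = 4P - 1626, hence P = 458 and Q = 206.
Since buyers' out-of-pocket price is the market price minus the rebate, the effective demand curve becomes Qd = 1302 - 2P.
New equilibrium: 1302 - 2P = 4P - 1626 ⇒ 2928 = 6P ⇒ P = 488, Q = 326.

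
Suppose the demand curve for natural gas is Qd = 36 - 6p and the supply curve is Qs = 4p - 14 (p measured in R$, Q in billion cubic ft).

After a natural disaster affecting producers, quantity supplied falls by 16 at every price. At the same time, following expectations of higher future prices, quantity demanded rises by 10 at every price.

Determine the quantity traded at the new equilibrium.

Initially, 36 - 6p = 4p - 14, so 50 = 10p and p = 5, Q = 6.
The new curves are Qd = 46 - 6p (demand) and Qs = 4p - 30 (supply).
Clearing the new market: 46 - 6p = 4p - 30, so p = 7.6 and Q = 0.4.

0.4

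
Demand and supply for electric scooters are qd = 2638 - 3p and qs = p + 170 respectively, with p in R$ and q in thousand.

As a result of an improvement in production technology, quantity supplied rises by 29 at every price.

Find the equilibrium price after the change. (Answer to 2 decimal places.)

609.75

Original equilibrium: 2638 - 3p = p + 170 gives 2468 = 4p, so p = 617 and q = 787.
With the change applied: demand qd = 2638 - 3p, supply qs = p + 199.
Setting them equal: 2638 - 3p = p + 199 → 2439 = 4p, so p = 609.75 and q = 808.75.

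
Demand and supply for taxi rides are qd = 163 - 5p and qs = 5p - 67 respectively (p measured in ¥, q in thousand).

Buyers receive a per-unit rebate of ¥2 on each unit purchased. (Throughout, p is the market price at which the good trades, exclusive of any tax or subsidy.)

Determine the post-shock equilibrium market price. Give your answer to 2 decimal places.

24.00

Before the shock: 163 - 5p = 5p - 67 ⇒ 230 = 10p ⇒ p = 23, q = 48.
Since buyers' out-of-pocket price is the market price minus the rebate, the effective demand curve becomes qd = 173 - 5p.
New equilibrium: 173 - 5p = 5p - 67 ⇒ 240 = 10p ⇒ p = 24, q = 53.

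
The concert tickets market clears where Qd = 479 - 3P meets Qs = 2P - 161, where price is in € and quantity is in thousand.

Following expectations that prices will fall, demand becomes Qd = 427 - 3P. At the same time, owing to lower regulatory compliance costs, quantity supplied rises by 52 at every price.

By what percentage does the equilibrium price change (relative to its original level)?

Initially, 479 - 3P = 2P - 161, so 640 = 5P and P = 128, Q = 95.
The shock moves the curves to Qd = 427 - 3P and Qs = 2P - 109.
New equilibrium: 427 - 3P = 2P - 109 ⇒ 536 = 5P ⇒ P = 107.2, Q = 105.4.
%ΔP = (107.2 − 128) / 128 × 100 = -16.25%.

-16.25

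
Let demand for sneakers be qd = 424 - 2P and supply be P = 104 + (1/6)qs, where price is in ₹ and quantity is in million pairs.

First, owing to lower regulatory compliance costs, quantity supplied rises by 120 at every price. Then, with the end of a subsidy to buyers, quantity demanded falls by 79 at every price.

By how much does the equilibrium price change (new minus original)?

-24.875

Original equilibrium: 424 - 2P = 6P - 624 gives 1048 = 8P, so P = 131 and q = 162.
The new curves are qd = 345 - 2P (demand) and qs = 6P - 504 (supply).
New equilibrium: 345 - 2P = 6P - 504 ⇒ 849 = 8P ⇒ P = 106.125, q = 132.75.
ΔP = 106.125 − 131 = -24.875.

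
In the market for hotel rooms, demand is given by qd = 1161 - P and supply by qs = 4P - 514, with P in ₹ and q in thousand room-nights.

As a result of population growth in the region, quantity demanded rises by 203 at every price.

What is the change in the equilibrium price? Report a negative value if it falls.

+40.6

Initially, 1161 - P = 4P - 514, so 1675 = 5P and P = 335, q = 826.
After the shift, demand is qd = 1364 - P and supply is qs = 4P - 514.
New equilibrium: 1364 - P = 4P - 514 ⇒ 1878 = 5P ⇒ P = 375.6, q = 988.4.
ΔP = 375.6 − 335 = +40.6.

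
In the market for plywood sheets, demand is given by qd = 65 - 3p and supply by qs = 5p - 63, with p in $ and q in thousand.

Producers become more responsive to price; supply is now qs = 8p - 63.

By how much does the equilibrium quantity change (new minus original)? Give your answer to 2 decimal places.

Initially, 65 - 3p = 5p - 63, so 128 = 8p and p = 16, q = 17.
With the change applied: demand qd = 65 - 3p, supply qs = 8p - 63.
Equate the new curves: 65 - 3p = 8p - 63, giving 128 = 11p, p = 128/11 ≈ 11.6364, q = 331/11 ≈ 30.0909.
Δq = 30.0909 − 17 = +13.09.

+13.09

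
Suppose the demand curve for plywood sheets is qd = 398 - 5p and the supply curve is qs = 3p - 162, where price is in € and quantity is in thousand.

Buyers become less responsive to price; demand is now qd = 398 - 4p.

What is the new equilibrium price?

80

Solve the original market: 398 - 5p = 3p - 162, hence p = 70 and q = 48.
With the change applied: demand qd = 398 - 4p, supply qs = 3p - 162.
Clearing the new market: 398 - 4p = 3p - 162, so p = 80 and q = 78.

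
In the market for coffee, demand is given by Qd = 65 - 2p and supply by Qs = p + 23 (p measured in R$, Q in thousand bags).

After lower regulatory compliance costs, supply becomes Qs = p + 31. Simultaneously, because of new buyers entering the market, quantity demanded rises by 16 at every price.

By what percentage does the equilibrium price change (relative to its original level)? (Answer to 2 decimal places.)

Solve the original market: 65 - 2p = p + 23, hence p = 14 and Q = 37.
The shock moves the curves to Qd = 81 - 2p and Qs = p + 31.
Clearing the new market: 81 - 2p = p + 31, so p = 50/3 ≈ 16.6667 and Q = 143/3 ≈ 47.6667.
%Δp = (16.6667 − 14) / 14 × 100 = +19.05%.

+19.05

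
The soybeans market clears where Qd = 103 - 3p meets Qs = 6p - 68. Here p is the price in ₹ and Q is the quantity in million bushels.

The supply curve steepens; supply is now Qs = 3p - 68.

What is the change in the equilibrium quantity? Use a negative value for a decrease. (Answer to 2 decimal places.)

Original equilibrium: 103 - 3p = 6p - 68 gives 171 = 9p, so p = 19 and Q = 46.
The new curves are Qd = 103 - 3p (demand) and Qs = 3p - 68 (supply).
Setting them equal: 103 - 3p = 3p - 68 → 171 = 6p, so p = 28.5 and Q = 17.5.
ΔQ = 17.5 − 46 = -28.50.

-28.50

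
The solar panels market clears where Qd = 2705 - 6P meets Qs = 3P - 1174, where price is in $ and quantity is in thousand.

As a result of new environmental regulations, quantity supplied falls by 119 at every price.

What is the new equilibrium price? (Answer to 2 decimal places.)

Initially, 2705 - 6P = 3P - 1174, so 3879 = 9P and P = 431, Q = 119.
After the shift, demand is Qd = 2705 - 6P and supply is Qs = 3P - 1293.
New equilibrium: 2705 - 6P = 3P - 1293 ⇒ 3998 = 9P ⇒ P = 3998/9 ≈ 444.2222, Q = 119/3 ≈ 39.6667.

444.22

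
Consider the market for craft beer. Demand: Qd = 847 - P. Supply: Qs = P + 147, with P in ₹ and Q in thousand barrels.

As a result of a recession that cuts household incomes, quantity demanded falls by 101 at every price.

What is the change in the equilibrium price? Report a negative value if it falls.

Solve the original market: 847 - P = P + 147, hence P = 350 and Q = 497.
The shock moves the curves to Qd = 746 - P and Qs = P + 147.
New equilibrium: 746 - P = P + 147 ⇒ 599 = 2P ⇒ P = 299.5, Q = 446.5.
ΔP = 299.5 − 350 = -50.5.

-50.5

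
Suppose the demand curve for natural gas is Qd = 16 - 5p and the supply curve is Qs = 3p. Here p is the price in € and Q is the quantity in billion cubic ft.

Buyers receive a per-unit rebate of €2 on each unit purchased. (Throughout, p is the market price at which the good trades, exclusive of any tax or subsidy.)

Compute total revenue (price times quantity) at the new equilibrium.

Solve the original market: 16 - 5p = 3p, hence p = 2 and Q = 6.
Since buyers' out-of-pocket price is the market price minus the rebate, the effective demand curve becomes Qd = 26 - 5p.
Equate the new curves: 26 - 5p = 3p, giving 26 = 8p, p = 3.25, Q = 9.75.
New expenditure = 3.25 × 9.75 = 31.6875.

31.6875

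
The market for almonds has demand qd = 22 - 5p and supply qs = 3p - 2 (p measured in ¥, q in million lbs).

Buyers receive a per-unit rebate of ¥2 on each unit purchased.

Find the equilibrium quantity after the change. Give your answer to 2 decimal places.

10.75

Solve the original market: 22 - 5p = 3p - 2, hence p = 3 and q = 7.
Since buyers' out-of-pocket price is the market price minus the rebate, the effective demand curve becomes qd = 32 - 5p.
New equilibrium: 32 - 5p = 3p - 2 ⇒ 34 = 8p ⇒ p = 4.25, q = 10.75.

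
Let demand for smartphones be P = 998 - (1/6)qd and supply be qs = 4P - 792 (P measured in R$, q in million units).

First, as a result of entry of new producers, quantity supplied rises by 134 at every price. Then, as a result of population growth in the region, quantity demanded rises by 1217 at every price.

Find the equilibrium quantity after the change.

2487.2

Original equilibrium: 5988 - 6P = 4P - 792 gives 6780 = 10P, so P = 678 and q = 1920.
With the change applied: demand qd = 7205 - 6P, supply qs = 4P - 658.
Clearing the new market: 7205 - 6P = 4P - 658, so P = 786.3 and q = 2487.2.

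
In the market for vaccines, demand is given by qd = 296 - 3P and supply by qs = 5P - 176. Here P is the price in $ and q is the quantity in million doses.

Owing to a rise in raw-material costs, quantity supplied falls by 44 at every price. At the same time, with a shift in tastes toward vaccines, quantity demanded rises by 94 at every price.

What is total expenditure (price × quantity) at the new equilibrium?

12295.3125

Solve the original market: 296 - 3P = 5P - 176, hence P = 59 and q = 119.
The shock moves the curves to qd = 390 - 3P and qs = 5P - 220.
Clearing the new market: 390 - 3P = 5P - 220, so P = 76.25 and q = 161.25.
New expenditure = 76.25 × 161.25 = 12295.3125.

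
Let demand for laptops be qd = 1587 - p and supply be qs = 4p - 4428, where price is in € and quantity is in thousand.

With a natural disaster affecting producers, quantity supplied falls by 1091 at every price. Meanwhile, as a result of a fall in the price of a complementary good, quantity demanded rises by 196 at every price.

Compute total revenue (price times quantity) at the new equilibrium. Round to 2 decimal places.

Original equilibrium: 1587 - p = 4p - 4428 gives 6015 = 5p, so p = 1203 and q = 384.
With the change applied: demand qd = 1783 - p, supply qs = 4p - 5519.
Setting them equal: 1783 - p = 4p - 5519 → 7302 = 5p, so p = 1460.4 and q = 322.6.
New expenditure = 1460.4 × 322.6 = 471125.04.

471125.04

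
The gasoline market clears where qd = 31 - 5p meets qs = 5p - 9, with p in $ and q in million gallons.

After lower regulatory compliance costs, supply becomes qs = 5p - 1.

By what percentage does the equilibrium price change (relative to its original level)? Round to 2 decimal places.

-20.00

Before the shock: 31 - 5p = 5p - 9 ⇒ 40 = 10p ⇒ p = 4, q = 11.
With the change applied: demand qd = 31 - 5p, supply qs = 5p - 1.
Setting them equal: 31 - 5p = 5p - 1 → 32 = 10p, so p = 3.2 and q = 15.
%Δp = (3.2 − 4) / 4 × 100 = -20.00%.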